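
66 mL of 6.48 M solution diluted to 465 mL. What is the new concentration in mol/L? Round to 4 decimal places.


Dilution: M1*V1 = M2*V2, solve for M2.
M2 = M1*V1 / V2
M2 = 6.48 * 66 / 465
M2 = 427.68 / 465
M2 = 0.91974194 mol/L, rounded to 4 dp:

0.9197 mol/L


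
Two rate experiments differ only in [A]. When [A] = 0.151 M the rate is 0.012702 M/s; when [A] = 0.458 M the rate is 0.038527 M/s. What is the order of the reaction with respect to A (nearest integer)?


Rate is proportional to [A]^n, so rate2/rate1 = ([A]2/[A]1)^n. Take logs to solve for n.
rate2/rate1 = 0.038527 / 0.012702 = 3.0331
[A]2/[A]1 = 0.458 / 0.151 = 3.0331
n = ln(3.0331) / ln(3.0331) = 1.0
Nearest integer order:

1


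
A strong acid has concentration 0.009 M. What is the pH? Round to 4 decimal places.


A strong acid dissociates completely, so [H+] equals the given concentration.
pH = -log10([H+]) = -log10(0.009)
pH = 2.04575749, rounded to 4 dp:

2.0458


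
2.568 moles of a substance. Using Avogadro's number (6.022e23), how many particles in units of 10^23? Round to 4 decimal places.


N = n * NA, then divide by 1e23 for the requested units.
N / 1e23 = n * 6.022
N / 1e23 = 2.568 * 6.022
N / 1e23 = 15.464496, rounded to 4 dp:

15.4645


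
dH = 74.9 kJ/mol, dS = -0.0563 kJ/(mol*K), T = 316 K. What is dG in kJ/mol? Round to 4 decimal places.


Gibbs: dG = dH - T*dS (consistent units, dS already in kJ/(mol*K)).
T*dS = 316 * -0.0563 = -17.7908
dG = 74.9 - (-17.7908)
dG = 92.6908 kJ/mol, rounded to 4 dp:

92.6908 kJ/mol


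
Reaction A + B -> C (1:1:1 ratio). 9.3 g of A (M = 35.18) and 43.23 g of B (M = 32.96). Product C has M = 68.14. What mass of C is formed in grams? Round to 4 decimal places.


Find moles of each reactant; the smaller value is the limiting reagent in a 1:1:1 reaction, so moles_C equals moles of the limiter.
n_A = mass_A / M_A = 9.3 / 35.18 = 0.264355 mol
n_B = mass_B / M_B = 43.23 / 32.96 = 1.31159 mol
Limiting reagent: A (smaller), n_limiting = 0.264355 mol
mass_C = n_limiting * M_C = 0.264355 * 68.14
mass_C = 18.0131497 g, rounded to 4 dp:

18.0131 g


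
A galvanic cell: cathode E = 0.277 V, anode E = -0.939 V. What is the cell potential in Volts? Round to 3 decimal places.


Standard cell potential: E_cell = E_cathode - E_anode.
E_cell = 0.277 - (-0.939)
E_cell = 1.216 V, rounded to 3 dp:

1.216 V


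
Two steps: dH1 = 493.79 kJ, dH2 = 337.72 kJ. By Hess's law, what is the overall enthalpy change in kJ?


Hess's law: enthalpy is a state function, so add the step enthalpies.
dH_total = dH1 + dH2 = 493.79 + (337.72)
dH_total = 831.51 kJ:

831.51 kJ


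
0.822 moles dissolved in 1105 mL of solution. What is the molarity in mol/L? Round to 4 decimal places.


Convert volume to liters: V_L = V_mL / 1000.
V_L = 1105 / 1000 = 1.105 L
M = n / V_L = 0.822 / 1.105
M = 0.7438914 mol/L, rounded to 4 dp:

0.7439 mol/L


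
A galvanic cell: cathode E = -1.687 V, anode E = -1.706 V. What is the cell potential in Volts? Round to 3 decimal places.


Standard cell potential: E_cell = E_cathode - E_anode.
E_cell = -1.687 - (-1.706)
E_cell = 0.019 V, rounded to 3 dp:

0.019 V


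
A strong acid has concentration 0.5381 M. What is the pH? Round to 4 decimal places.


A strong acid dissociates completely, so [H+] equals the given concentration.
pH = -log10([H+]) = -log10(0.5381)
pH = 0.26913701, rounded to 4 dp:

0.2691


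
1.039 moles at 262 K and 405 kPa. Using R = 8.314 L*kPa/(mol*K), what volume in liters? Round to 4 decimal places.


PV = nRT, solve for V = nRT / P.
nRT = 1.039 * 8.314 * 262 = 2263.2205
V = 2263.2205 / 405
V = 5.58819877 L, rounded to 4 dp:

5.5882 L


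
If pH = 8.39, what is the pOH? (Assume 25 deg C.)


At 25 deg C, pH + pOH = 14.
pOH = 14 - pH = 14 - 8.39
pOH = 5.61:

5.61


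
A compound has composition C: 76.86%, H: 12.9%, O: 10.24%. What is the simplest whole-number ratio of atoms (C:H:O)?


Assume 100 g of compound, divide each mass% by atomic mass to get moles, then normalize by the smallest to get a raw atom ratio.
Moles per 100 g: C: 76.86/12.011 = 6.3991, H: 12.9/1.008 = 12.7976, O: 10.24/15.999 = 0.64
Raw ratio (divide by min = 0.64): C: 9.998, H: 19.995, O: 1.0
Multiply by 1 to clear fractions: C: 9.998 ~= 10, H: 19.995 ~= 20, O: 1.0 ~= 1
Reduce by GCD to get the simplest whole-number ratio:

10:20:1


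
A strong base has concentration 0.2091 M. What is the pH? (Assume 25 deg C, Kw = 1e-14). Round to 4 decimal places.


A strong base dissociates completely, so [OH-] equals the given concentration.
pOH = -log10([OH-]) = -log10(0.2091) = 0.679646
pH = 14 - pOH = 14 - 0.679646
pH = 13.320354, rounded to 4 dp:

13.3204


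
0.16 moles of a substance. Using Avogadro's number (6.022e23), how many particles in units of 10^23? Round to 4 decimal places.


N = n * NA, then divide by 1e23 for the requested units.
N / 1e23 = n * 6.022
N / 1e23 = 0.16 * 6.022
N / 1e23 = 0.96352, rounded to 4 dp:

0.9635


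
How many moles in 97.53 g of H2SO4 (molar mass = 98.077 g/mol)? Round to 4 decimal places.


n = mass / M
n = 97.53 / 98.077
n = 0.99442275 mol, rounded to 4 dp:

0.9944 mol


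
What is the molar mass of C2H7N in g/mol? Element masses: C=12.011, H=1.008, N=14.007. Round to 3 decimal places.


M = sum(count * atomic_mass) over atoms.
M = 2*12.011 + 7*1.008 + 1*14.007
M = 24.022 + 7.056 + 14.007
M = 45.085 g/mol, rounded to 3 dp:

45.085 g/mol


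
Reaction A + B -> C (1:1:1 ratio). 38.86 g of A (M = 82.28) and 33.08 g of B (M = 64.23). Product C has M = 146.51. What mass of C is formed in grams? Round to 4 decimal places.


Find moles of each reactant; the smaller value is the limiting reagent in a 1:1:1 reaction, so moles_C equals moles of the limiter.
n_A = mass_A / M_A = 38.86 / 82.28 = 0.47229 mol
n_B = mass_B / M_B = 33.08 / 64.23 = 0.515024 mol
Limiting reagent: A (smaller), n_limiting = 0.47229 mol
mass_C = n_limiting * M_C = 0.47229 * 146.51
mass_C = 69.1952079 g, rounded to 4 dp:

69.1952 g


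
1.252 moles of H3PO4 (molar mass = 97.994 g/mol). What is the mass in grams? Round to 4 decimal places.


mass = n * M
mass = 1.252 * 97.994
mass = 122.688488 g, rounded to 4 dp:

122.6885 g


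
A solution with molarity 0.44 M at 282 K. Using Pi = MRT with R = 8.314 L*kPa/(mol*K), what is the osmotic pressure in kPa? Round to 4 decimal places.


Osmotic pressure (van't Hoff): Pi = M*R*T.
RT = 8.314 * 282 = 2344.548
Pi = 0.44 * 2344.548
Pi = 1031.60112 kPa, rounded to 4 dp:

1031.6011 kPa


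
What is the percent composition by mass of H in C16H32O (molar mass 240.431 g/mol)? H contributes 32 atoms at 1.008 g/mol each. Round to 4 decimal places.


pct = 100 * (n_elem * M_elem) / M_total
mass_contribution = 32 * 1.008 = 32.256 g/mol
pct = 100 * 32.256 / 240.431
pct = 13.41590727 %, rounded to 4 dp:

13.4159 %


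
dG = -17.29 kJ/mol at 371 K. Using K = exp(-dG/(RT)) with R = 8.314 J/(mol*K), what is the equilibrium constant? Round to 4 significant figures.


dG is in kJ/mol; multiply by 1000 to match R in J/(mol*K).
RT = 8.314 * 371 = 3084.494 J/mol
exponent = -dG*1000 / (RT) = -(-17.29*1000) / 3084.494 = 5.60545749
K = exp(5.60545749)
K = 271.90629, rounded to 4 significant figures:

271.9


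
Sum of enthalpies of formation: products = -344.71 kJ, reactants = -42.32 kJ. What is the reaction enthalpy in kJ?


dH_rxn = sum(dH_f products) - sum(dH_f reactants)
dH_rxn = -344.71 - (-42.32)
dH_rxn = -302.39 kJ:

-302.39 kJ


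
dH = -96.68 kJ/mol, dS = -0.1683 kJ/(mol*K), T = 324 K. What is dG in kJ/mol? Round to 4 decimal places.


Gibbs: dG = dH - T*dS (consistent units, dS already in kJ/(mol*K)).
T*dS = 324 * -0.1683 = -54.5292
dG = -96.68 - (-54.5292)
dG = -42.1508 kJ/mol, rounded to 4 dp:

-42.1508 kJ/mol


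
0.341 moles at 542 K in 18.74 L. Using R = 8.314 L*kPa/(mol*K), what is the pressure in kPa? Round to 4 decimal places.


PV = nRT, solve for P = nRT / V.
nRT = 0.341 * 8.314 * 542 = 1536.6101
P = 1536.6101 / 18.74
P = 81.99627001 kPa, rounded to 4 dp:

81.9963 kPa


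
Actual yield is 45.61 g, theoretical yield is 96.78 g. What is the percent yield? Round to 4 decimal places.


% yield = 100 * actual / theoretical
% yield = 100 * 45.61 / 96.78
% yield = 47.12750568 %, rounded to 4 dp:

47.1275 %


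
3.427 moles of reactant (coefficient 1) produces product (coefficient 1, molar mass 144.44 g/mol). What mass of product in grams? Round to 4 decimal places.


Use the coefficient ratio to convert reactant moles to product moles, then multiply by the product's molar mass.
moles_P = moles_R * (coeff_P / coeff_R) = 3.427 * (1/1) = 3.427
mass_P = moles_P * M_P = 3.427 * 144.44
mass_P = 494.99588 g, rounded to 4 dp:

494.9959 g


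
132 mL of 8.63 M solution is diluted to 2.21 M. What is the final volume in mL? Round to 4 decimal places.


Dilution: M1*V1 = M2*V2, solve for V2.
V2 = M1*V1 / M2
V2 = 8.63 * 132 / 2.21
V2 = 1139.16 / 2.21
V2 = 515.45701357 mL, rounded to 4 dp:

515.4570 mL


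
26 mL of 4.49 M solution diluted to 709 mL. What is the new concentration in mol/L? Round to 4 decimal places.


Dilution: M1*V1 = M2*V2, solve for M2.
M2 = M1*V1 / V2
M2 = 4.49 * 26 / 709
M2 = 116.74 / 709
M2 = 0.16465444 mol/L, rounded to 4 dp:

0.1647 mol/L


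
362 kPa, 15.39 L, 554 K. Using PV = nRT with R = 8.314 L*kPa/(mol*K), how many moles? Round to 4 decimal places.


PV = nRT, solve for n = PV / (RT).
PV = 362 * 15.39 = 5571.18
RT = 8.314 * 554 = 4605.956
n = 5571.18 / 4605.956
n = 1.20955997 mol, rounded to 4 dp:

1.2096 mol


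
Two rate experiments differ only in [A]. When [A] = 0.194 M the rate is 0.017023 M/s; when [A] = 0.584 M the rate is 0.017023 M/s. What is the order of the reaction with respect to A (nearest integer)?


Rate is proportional to [A]^n, so rate2/rate1 = ([A]2/[A]1)^n. Take logs to solve for n.
rate2/rate1 = 0.017023 / 0.017023 = 1.0
[A]2/[A]1 = 0.584 / 0.194 = 3.0103
n = ln(1.0) / ln(3.0103) = 0.0
Nearest integer order:

0


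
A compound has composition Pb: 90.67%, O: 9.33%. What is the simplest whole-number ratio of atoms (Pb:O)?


Assume 100 g of compound, divide each mass% by atomic mass to get moles, then normalize by the smallest to get a raw atom ratio.
Moles per 100 g: Pb: 90.67/207.2 = 0.4376, O: 9.33/15.999 = 0.5832
Raw ratio (divide by min = 0.4376): Pb: 1.0, O: 1.333
Multiply by 3 to clear fractions: Pb: 3.0 ~= 3, O: 3.998 ~= 4
Reduce by GCD to get the simplest whole-number ratio:

3:4


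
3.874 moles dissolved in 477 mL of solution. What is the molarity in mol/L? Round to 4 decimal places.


Convert volume to liters: V_L = V_mL / 1000.
V_L = 477 / 1000 = 0.477 L
M = n / V_L = 3.874 / 0.477
M = 8.12159329 mol/L, rounded to 4 dp:

8.1216 mol/L


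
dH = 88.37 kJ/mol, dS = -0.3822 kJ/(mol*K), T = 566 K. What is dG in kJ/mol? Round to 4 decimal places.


Gibbs: dG = dH - T*dS (consistent units, dS already in kJ/(mol*K)).
T*dS = 566 * -0.3822 = -216.3252
dG = 88.37 - (-216.3252)
dG = 304.6952 kJ/mol, rounded to 4 dp:

304.6952 kJ/mol


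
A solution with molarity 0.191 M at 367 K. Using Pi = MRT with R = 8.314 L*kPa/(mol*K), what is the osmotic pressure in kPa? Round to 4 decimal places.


Osmotic pressure (van't Hoff): Pi = M*R*T.
RT = 8.314 * 367 = 3051.238
Pi = 0.191 * 3051.238
Pi = 582.786458 kPa, rounded to 4 dp:

582.7865 kPa


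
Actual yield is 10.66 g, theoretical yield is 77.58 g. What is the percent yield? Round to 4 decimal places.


% yield = 100 * actual / theoretical
% yield = 100 * 10.66 / 77.58
% yield = 13.74065481 %, rounded to 4 dp:

13.7407 %


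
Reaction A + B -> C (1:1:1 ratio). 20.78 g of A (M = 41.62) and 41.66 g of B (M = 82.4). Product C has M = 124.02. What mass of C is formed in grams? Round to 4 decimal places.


Find moles of each reactant; the smaller value is the limiting reagent in a 1:1:1 reaction, so moles_C equals moles of the limiter.
n_A = mass_A / M_A = 20.78 / 41.62 = 0.499279 mol
n_B = mass_B / M_B = 41.66 / 82.4 = 0.505583 mol
Limiting reagent: A (smaller), n_limiting = 0.499279 mol
mass_C = n_limiting * M_C = 0.499279 * 124.02
mass_C = 61.92058158 g, rounded to 4 dp:

61.9206 g


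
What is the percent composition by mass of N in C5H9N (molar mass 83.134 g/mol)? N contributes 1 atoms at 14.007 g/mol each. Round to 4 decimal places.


pct = 100 * (n_elem * M_elem) / M_total
mass_contribution = 1 * 14.007 = 14.007 g/mol
pct = 100 * 14.007 / 83.134
pct = 16.8487021 %, rounded to 4 dp:

16.8487 %


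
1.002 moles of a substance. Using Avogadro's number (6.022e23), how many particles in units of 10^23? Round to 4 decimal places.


N = n * NA, then divide by 1e23 for the requested units.
N / 1e23 = n * 6.022
N / 1e23 = 1.002 * 6.022
N / 1e23 = 6.034044, rounded to 4 dp:

6.0340


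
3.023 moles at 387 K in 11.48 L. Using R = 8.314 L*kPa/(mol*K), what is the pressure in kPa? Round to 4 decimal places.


PV = nRT, solve for P = nRT / V.
nRT = 3.023 * 8.314 * 387 = 9726.5569
P = 9726.5569 / 11.48
P = 847.26105401 kPa, rounded to 4 dp:

847.2611 kPa


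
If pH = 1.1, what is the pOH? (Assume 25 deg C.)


At 25 deg C, pH + pOH = 14.
pOH = 14 - pH = 14 - 1.1
pOH = 12.9:

12.90


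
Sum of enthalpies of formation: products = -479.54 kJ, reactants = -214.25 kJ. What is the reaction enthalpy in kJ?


dH_rxn = sum(dH_f products) - sum(dH_f reactants)
dH_rxn = -479.54 - (-214.25)
dH_rxn = -265.29 kJ:

-265.29 kJ


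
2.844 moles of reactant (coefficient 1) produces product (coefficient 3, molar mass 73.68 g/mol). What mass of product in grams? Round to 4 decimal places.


Use the coefficient ratio to convert reactant moles to product moles, then multiply by the product's molar mass.
moles_P = moles_R * (coeff_P / coeff_R) = 2.844 * (3/1) = 8.532
mass_P = moles_P * M_P = 8.532 * 73.68
mass_P = 628.63776 g, rounded to 4 dp:

628.6378 g


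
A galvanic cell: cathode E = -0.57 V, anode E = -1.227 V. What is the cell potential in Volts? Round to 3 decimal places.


Standard cell potential: E_cell = E_cathode - E_anode.
E_cell = -0.57 - (-1.227)
E_cell = 0.657 V, rounded to 3 dp:

0.657 V


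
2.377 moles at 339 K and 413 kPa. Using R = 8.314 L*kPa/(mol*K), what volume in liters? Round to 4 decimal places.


PV = nRT, solve for V = nRT / P.
nRT = 2.377 * 8.314 * 339 = 6699.4461
V = 6699.4461 / 413
V = 16.22141913 L, rounded to 4 dp:

16.2214 L


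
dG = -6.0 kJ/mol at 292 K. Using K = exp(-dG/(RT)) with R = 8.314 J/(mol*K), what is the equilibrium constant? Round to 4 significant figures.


dG is in kJ/mol; multiply by 1000 to match R in J/(mol*K).
RT = 8.314 * 292 = 2427.688 J/mol
exponent = -dG*1000 / (RT) = -(-6.0*1000) / 2427.688 = 2.47148728
K = exp(2.47148728)
K = 11.840043, rounded to 4 significant figures:

11.84


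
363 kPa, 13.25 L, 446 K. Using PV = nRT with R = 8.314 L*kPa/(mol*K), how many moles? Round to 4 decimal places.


PV = nRT, solve for n = PV / (RT).
PV = 363 * 13.25 = 4809.75
RT = 8.314 * 446 = 3708.044
n = 4809.75 / 3708.044
n = 1.29711244 mol, rounded to 4 dp:

1.2971 mol


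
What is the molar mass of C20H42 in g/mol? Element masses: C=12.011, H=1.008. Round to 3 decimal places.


M = sum(count * atomic_mass) over atoms.
M = 20*12.011 + 42*1.008
M = 240.22 + 42.336
M = 282.556 g/mol, rounded to 3 dp:

282.556 g/mol


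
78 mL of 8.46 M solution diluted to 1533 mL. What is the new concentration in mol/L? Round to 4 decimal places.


Dilution: M1*V1 = M2*V2, solve for M2.
M2 = M1*V1 / V2
M2 = 8.46 * 78 / 1533
M2 = 659.88 / 1533
M2 = 0.4304501 mol/L, rounded to 4 dp:

0.4305 mol/L


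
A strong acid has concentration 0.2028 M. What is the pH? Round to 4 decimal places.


A strong acid dissociates completely, so [H+] equals the given concentration.
pH = -log10([H+]) = -log10(0.2028)
pH = 0.69293205, rounded to 4 dp:

0.6929


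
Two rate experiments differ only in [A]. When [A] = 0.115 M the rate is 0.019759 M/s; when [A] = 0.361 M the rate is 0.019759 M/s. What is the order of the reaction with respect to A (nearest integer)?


Rate is proportional to [A]^n, so rate2/rate1 = ([A]2/[A]1)^n. Take logs to solve for n.
rate2/rate1 = 0.019759 / 0.019759 = 1.0
[A]2/[A]1 = 0.361 / 0.115 = 3.1391
n = ln(1.0) / ln(3.1391) = 0.0
Nearest integer order:

0


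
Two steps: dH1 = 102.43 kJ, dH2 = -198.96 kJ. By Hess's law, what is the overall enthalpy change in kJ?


Hess's law: enthalpy is a state function, so add the step enthalpies.
dH_total = dH1 + dH2 = 102.43 + (-198.96)
dH_total = -96.53 kJ:

-96.53 kJ


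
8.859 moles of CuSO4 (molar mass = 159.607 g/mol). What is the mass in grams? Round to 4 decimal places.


mass = n * M
mass = 8.859 * 159.607
mass = 1413.958413 g, rounded to 4 dp:

1413.9584 g


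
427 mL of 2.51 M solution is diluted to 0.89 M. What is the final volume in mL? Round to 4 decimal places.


Dilution: M1*V1 = M2*V2, solve for V2.
V2 = M1*V1 / M2
V2 = 2.51 * 427 / 0.89
V2 = 1071.77 / 0.89
V2 = 1204.23595506 mL, rounded to 4 dp:

1204.2360 mL


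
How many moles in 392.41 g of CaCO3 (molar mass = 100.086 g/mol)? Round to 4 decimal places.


n = mass / M
n = 392.41 / 100.086
n = 3.92072817 mol, rounded to 4 dp:

3.9207 mol


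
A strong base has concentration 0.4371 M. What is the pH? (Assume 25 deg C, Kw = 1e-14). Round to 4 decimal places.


A strong base dissociates completely, so [OH-] equals the given concentration.
pOH = -log10([OH-]) = -log10(0.4371) = 0.359419
pH = 14 - pOH = 14 - 0.359419
pH = 13.640581, rounded to 4 dp:

13.6406


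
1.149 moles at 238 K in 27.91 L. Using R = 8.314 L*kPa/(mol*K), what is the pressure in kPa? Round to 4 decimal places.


PV = nRT, solve for P = nRT / V.
nRT = 1.149 * 8.314 * 238 = 2273.5631
P = 2273.5631 / 27.91
P = 81.46051953 kPa, rounded to 4 dp:

81.4605 kPa


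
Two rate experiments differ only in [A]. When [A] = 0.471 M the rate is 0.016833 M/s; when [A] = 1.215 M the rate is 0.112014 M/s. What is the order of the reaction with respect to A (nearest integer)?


Rate is proportional to [A]^n, so rate2/rate1 = ([A]2/[A]1)^n. Take logs to solve for n.
rate2/rate1 = 0.112014 / 0.016833 = 6.6544
[A]2/[A]1 = 1.215 / 0.471 = 2.5796
n = ln(6.6544) / ln(2.5796) = 2.0
Nearest integer order:

2


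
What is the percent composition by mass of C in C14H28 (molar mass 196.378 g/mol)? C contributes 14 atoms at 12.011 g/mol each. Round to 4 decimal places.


pct = 100 * (n_elem * M_elem) / M_total
mass_contribution = 14 * 12.011 = 168.154 g/mol
pct = 100 * 168.154 / 196.378
pct = 85.62771797 %, rounded to 4 dp:

85.6277 %


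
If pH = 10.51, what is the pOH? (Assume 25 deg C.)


At 25 deg C, pH + pOH = 14.
pOH = 14 - pH = 14 - 10.51
pOH = 3.49:

3.49


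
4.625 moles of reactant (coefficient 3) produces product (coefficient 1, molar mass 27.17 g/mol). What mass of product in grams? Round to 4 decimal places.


Use the coefficient ratio to convert reactant moles to product moles, then multiply by the product's molar mass.
moles_P = moles_R * (coeff_P / coeff_R) = 4.625 * (1/3) = 1.541667
mass_P = moles_P * M_P = 1.541667 * 27.17
mass_P = 41.88709239 g, rounded to 4 dp:

41.8871 g


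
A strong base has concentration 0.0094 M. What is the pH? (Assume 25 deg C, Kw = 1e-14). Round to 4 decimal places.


A strong base dissociates completely, so [OH-] equals the given concentration.
pOH = -log10([OH-]) = -log10(0.0094) = 2.026872
pH = 14 - pOH = 14 - 2.026872
pH = 11.973128, rounded to 4 dp:

11.9731


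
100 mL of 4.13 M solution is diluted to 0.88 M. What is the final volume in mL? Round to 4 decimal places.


Dilution: M1*V1 = M2*V2, solve for V2.
V2 = M1*V1 / M2
V2 = 4.13 * 100 / 0.88
V2 = 413.0 / 0.88
V2 = 469.31818182 mL, rounded to 4 dp:

469.3182 mL


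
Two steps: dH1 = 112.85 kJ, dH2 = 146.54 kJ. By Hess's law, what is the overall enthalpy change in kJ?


Hess's law: enthalpy is a state function, so add the step enthalpies.
dH_total = dH1 + dH2 = 112.85 + (146.54)
dH_total = 259.39 kJ:

259.39 kJ


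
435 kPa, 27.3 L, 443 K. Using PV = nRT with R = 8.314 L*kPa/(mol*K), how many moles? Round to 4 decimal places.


PV = nRT, solve for n = PV / (RT).
PV = 435 * 27.3 = 11875.5
RT = 8.314 * 443 = 3683.102
n = 11875.5 / 3683.102
n = 3.22432015 mol, rounded to 4 dp:

3.2243 mol


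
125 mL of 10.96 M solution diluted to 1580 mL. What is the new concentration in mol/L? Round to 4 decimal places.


Dilution: M1*V1 = M2*V2, solve for M2.
M2 = M1*V1 / V2
M2 = 10.96 * 125 / 1580
M2 = 1370.0 / 1580
M2 = 0.86708861 mol/L, rounded to 4 dp:

0.8671 mol/L


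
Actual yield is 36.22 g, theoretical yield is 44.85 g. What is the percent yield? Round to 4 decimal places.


% yield = 100 * actual / theoretical
% yield = 100 * 36.22 / 44.85
% yield = 80.7580825 %, rounded to 4 dp:

80.7581 %


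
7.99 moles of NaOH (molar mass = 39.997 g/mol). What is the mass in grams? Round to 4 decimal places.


mass = n * M
mass = 7.99 * 39.997
mass = 319.57603 g, rounded to 4 dp:

319.5760 g


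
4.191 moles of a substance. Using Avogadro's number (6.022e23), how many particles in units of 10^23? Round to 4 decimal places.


N = n * NA, then divide by 1e23 for the requested units.
N / 1e23 = n * 6.022
N / 1e23 = 4.191 * 6.022
N / 1e23 = 25.238202, rounded to 4 dp:

25.2382


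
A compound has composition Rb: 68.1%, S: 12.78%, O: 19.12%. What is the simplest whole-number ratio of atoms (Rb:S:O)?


Assume 100 g of compound, divide each mass% by atomic mass to get moles, then normalize by the smallest to get a raw atom ratio.
Moles per 100 g: Rb: 68.1/85.468 = 0.7968, S: 12.78/32.065 = 0.3986, O: 19.12/15.999 = 1.1951
Raw ratio (divide by min = 0.3986): Rb: 1.999, S: 1.0, O: 2.998
Multiply by 1 to clear fractions: Rb: 1.999 ~= 2, S: 1.0 ~= 1, O: 2.998 ~= 3
Reduce by GCD to get the simplest whole-number ratio:

2:1:3


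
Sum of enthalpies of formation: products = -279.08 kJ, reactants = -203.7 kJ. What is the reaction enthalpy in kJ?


dH_rxn = sum(dH_f products) - sum(dH_f reactants)
dH_rxn = -279.08 - (-203.7)
dH_rxn = -75.38 kJ:

-75.38 kJ


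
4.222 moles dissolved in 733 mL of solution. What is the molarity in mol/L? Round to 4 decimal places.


Convert volume to liters: V_L = V_mL / 1000.
V_L = 733 / 1000 = 0.733 L
M = n / V_L = 4.222 / 0.733
M = 5.75989086 mol/L, rounded to 4 dp:

5.7599 mol/L


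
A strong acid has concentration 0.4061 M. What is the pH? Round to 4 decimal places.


A strong acid dissociates completely, so [H+] equals the given concentration.
pH = -log10([H+]) = -log10(0.4061)
pH = 0.39136701, rounded to 4 dp:

0.3914


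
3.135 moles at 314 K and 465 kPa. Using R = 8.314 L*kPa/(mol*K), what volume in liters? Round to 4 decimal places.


PV = nRT, solve for V = nRT / P.
nRT = 3.135 * 8.314 * 314 = 8184.2185
V = 8184.2185 / 465
V = 17.60046989 L, rounded to 4 dp:

17.6005 L


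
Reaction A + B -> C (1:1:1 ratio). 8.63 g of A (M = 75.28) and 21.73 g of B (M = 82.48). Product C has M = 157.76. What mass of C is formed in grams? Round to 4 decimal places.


Find moles of each reactant; the smaller value is the limiting reagent in a 1:1:1 reaction, so moles_C equals moles of the limiter.
n_A = mass_A / M_A = 8.63 / 75.28 = 0.114639 mol
n_B = mass_B / M_B = 21.73 / 82.48 = 0.263458 mol
Limiting reagent: A (smaller), n_limiting = 0.114639 mol
mass_C = n_limiting * M_C = 0.114639 * 157.76
mass_C = 18.08544864 g, rounded to 4 dp:

18.0854 g


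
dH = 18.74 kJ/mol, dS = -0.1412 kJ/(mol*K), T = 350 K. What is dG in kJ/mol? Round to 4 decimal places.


Gibbs: dG = dH - T*dS (consistent units, dS already in kJ/(mol*K)).
T*dS = 350 * -0.1412 = -49.42
dG = 18.74 - (-49.42)
dG = 68.16 kJ/mol, rounded to 4 dp:

68.1600 kJ/mol


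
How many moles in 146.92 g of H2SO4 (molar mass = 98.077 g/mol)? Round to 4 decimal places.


n = mass / M
n = 146.92 / 98.077
n = 1.49800667 mol, rounded to 4 dp:

1.4980 mol


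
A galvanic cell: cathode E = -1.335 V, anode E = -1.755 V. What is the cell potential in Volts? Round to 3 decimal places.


Standard cell potential: E_cell = E_cathode - E_anode.
E_cell = -1.335 - (-1.755)
E_cell = 0.42 V, rounded to 3 dp:

0.420 V


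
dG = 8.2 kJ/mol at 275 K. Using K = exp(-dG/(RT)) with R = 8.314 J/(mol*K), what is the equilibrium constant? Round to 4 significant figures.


dG is in kJ/mol; multiply by 1000 to match R in J/(mol*K).
RT = 8.314 * 275 = 2286.35 J/mol
exponent = -dG*1000 / (RT) = -(8.2*1000) / 2286.35 = -3.5865025
K = exp(-3.5865025)
K = 0.027695025, rounded to 4 significant figures:

0.02770


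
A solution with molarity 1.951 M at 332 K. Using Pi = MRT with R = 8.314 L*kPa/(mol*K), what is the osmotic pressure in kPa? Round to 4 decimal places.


Osmotic pressure (van't Hoff): Pi = M*R*T.
RT = 8.314 * 332 = 2760.248
Pi = 1.951 * 2760.248
Pi = 5385.243848 kPa, rounded to 4 dp:

5385.2438 kPa


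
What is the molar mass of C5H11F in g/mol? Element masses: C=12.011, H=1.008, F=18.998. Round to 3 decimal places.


M = sum(count * atomic_mass) over atoms.
M = 5*12.011 + 11*1.008 + 1*18.998
M = 60.055 + 11.088 + 18.998
M = 90.141 g/mol, rounded to 3 dp:

90.141 g/mol


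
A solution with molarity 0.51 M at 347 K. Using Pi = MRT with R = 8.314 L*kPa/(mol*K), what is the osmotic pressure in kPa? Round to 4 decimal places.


Osmotic pressure (van't Hoff): Pi = M*R*T.
RT = 8.314 * 347 = 2884.958
Pi = 0.51 * 2884.958
Pi = 1471.32858 kPa, rounded to 4 dp:

1471.3286 kPa


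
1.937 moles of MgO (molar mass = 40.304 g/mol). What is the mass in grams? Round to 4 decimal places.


mass = n * M
mass = 1.937 * 40.304
mass = 78.068848 g, rounded to 4 dp:

78.0688 g


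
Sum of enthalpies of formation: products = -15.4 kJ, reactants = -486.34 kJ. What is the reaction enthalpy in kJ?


dH_rxn = sum(dH_f products) - sum(dH_f reactants)
dH_rxn = -15.4 - (-486.34)
dH_rxn = 470.94 kJ:

470.94 kJ


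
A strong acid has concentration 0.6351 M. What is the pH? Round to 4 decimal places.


A strong acid dissociates completely, so [H+] equals the given concentration.
pH = -log10([H+]) = -log10(0.6351)
pH = 0.19715789, rounded to 4 dp:

0.1972


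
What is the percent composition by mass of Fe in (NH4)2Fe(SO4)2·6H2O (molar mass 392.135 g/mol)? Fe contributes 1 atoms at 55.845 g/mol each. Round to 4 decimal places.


pct = 100 * (n_elem * M_elem) / M_total
mass_contribution = 1 * 55.845 = 55.845 g/mol
pct = 100 * 55.845 / 392.135
pct = 14.24126895 %, rounded to 4 dp:

14.2413 %


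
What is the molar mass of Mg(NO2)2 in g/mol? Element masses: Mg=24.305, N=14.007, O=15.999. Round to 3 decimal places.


M = sum(count * atomic_mass) over atoms.
M = 1*24.305 + 2*14.007 + 4*15.999
M = 24.305 + 28.014 + 63.996
M = 116.315 g/mol, rounded to 3 dp:

116.315 g/mol


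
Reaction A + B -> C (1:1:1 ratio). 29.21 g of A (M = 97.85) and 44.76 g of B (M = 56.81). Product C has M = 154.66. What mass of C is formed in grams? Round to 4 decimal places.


Find moles of each reactant; the smaller value is the limiting reagent in a 1:1:1 reaction, so moles_C equals moles of the limiter.
n_A = mass_A / M_A = 29.21 / 97.85 = 0.298518 mol
n_B = mass_B / M_B = 44.76 / 56.81 = 0.787889 mol
Limiting reagent: A (smaller), n_limiting = 0.298518 mol
mass_C = n_limiting * M_C = 0.298518 * 154.66
mass_C = 46.16879388 g, rounded to 4 dp:

46.1688 g


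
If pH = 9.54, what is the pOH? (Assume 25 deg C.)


At 25 deg C, pH + pOH = 14.
pOH = 14 - pH = 14 - 9.54
pOH = 4.46:

4.46


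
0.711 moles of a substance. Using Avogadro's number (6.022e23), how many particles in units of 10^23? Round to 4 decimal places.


N = n * NA, then divide by 1e23 for the requested units.
N / 1e23 = n * 6.022
N / 1e23 = 0.711 * 6.022
N / 1e23 = 4.281642, rounded to 4 dp:

4.2816


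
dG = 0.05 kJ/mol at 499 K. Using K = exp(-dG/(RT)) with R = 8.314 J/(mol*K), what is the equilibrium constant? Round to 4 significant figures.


dG is in kJ/mol; multiply by 1000 to match R in J/(mol*K).
RT = 8.314 * 499 = 4148.686 J/mol
exponent = -dG*1000 / (RT) = -(0.05*1000) / 4148.686 = -0.01205201
K = exp(-0.01205201)
K = 0.98802032, rounded to 4 significant figures:

0.9880


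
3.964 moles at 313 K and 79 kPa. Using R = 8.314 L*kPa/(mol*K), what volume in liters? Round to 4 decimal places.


PV = nRT, solve for V = nRT / P.
nRT = 3.964 * 8.314 * 313 = 10315.4458
V = 10315.4458 / 79
V = 130.57526329 L, rounded to 4 dp:

130.5753 L


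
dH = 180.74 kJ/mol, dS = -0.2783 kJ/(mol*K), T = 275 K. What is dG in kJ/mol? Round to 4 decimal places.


Gibbs: dG = dH - T*dS (consistent units, dS already in kJ/(mol*K)).
T*dS = 275 * -0.2783 = -76.5325
dG = 180.74 - (-76.5325)
dG = 257.2725 kJ/mol, rounded to 4 dp:

257.2725 kJ/mol


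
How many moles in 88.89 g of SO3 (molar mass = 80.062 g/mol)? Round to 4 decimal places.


n = mass / M
n = 88.89 / 80.062
n = 1.11026454 mol, rounded to 4 dp:

1.1103 mol


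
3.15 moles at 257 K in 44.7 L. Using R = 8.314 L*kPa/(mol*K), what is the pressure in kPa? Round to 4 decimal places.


PV = nRT, solve for P = nRT / V.
nRT = 3.15 * 8.314 * 257 = 6730.5987
P = 6730.5987 / 44.7
P = 150.57267785 kPa, rounded to 4 dp:

150.5727 kPa


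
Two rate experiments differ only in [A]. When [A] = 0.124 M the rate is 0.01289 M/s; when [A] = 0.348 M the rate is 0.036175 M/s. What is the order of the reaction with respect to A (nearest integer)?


Rate is proportional to [A]^n, so rate2/rate1 = ([A]2/[A]1)^n. Take logs to solve for n.
rate2/rate1 = 0.036175 / 0.01289 = 2.8064
[A]2/[A]1 = 0.348 / 0.124 = 2.8065
n = ln(2.8064) / ln(2.8065) = 1.0
Nearest integer order:

1


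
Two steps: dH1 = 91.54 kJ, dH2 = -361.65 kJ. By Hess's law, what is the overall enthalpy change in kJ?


Hess's law: enthalpy is a state function, so add the step enthalpies.
dH_total = dH1 + dH2 = 91.54 + (-361.65)
dH_total = -270.11 kJ:

-270.11 kJ


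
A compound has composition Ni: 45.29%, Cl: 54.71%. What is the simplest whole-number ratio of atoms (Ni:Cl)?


Assume 100 g of compound, divide each mass% by atomic mass to get moles, then normalize by the smallest to get a raw atom ratio.
Moles per 100 g: Ni: 45.29/58.693 = 0.7716, Cl: 54.71/35.453 = 1.5432
Raw ratio (divide by min = 0.7716): Ni: 1.0, Cl: 2.0
Multiply by 1 to clear fractions: Ni: 1.0 ~= 1, Cl: 2.0 ~= 2
Reduce by GCD to get the simplest whole-number ratio:

1:2


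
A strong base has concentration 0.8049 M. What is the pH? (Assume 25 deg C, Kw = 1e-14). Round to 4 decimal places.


A strong base dissociates completely, so [OH-] equals the given concentration.
pOH = -log10([OH-]) = -log10(0.8049) = 0.094258
pH = 14 - pOH = 14 - 0.094258
pH = 13.905742, rounded to 4 dp:

13.9057


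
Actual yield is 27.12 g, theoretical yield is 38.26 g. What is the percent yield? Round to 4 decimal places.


% yield = 100 * actual / theoretical
% yield = 100 * 27.12 / 38.26
% yield = 70.88342917 %, rounded to 4 dp:

70.8834 %


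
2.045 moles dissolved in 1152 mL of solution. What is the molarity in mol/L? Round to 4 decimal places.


Convert volume to liters: V_L = V_mL / 1000.
V_L = 1152 / 1000 = 1.152 L
M = n / V_L = 2.045 / 1.152
M = 1.77517361 mol/L, rounded to 4 dp:

1.7752 mol/L


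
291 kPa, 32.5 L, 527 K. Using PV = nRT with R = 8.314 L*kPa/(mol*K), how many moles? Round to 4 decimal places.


PV = nRT, solve for n = PV / (RT).
PV = 291 * 32.5 = 9457.5
RT = 8.314 * 527 = 4381.478
n = 9457.5 / 4381.478
n = 2.1585182 mol, rounded to 4 dp:

2.1585 mol


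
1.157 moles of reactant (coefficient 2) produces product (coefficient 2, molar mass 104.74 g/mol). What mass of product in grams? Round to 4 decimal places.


Use the coefficient ratio to convert reactant moles to product moles, then multiply by the product's molar mass.
moles_P = moles_R * (coeff_P / coeff_R) = 1.157 * (2/2) = 1.157
mass_P = moles_P * M_P = 1.157 * 104.74
mass_P = 121.18418 g, rounded to 4 dp:

121.1842 g


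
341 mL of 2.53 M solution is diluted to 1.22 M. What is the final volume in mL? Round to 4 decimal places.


Dilution: M1*V1 = M2*V2, solve for V2.
V2 = M1*V1 / M2
V2 = 2.53 * 341 / 1.22
V2 = 862.73 / 1.22
V2 = 707.1557377 mL, rounded to 4 dp:

707.1557 mL


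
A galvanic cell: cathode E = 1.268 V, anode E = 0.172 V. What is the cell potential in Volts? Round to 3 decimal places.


Standard cell potential: E_cell = E_cathode - E_anode.
E_cell = 1.268 - (0.172)
E_cell = 1.096 V, rounded to 3 dp:

1.096 V


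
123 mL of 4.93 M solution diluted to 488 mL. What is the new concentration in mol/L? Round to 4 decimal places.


Dilution: M1*V1 = M2*V2, solve for M2.
M2 = M1*V1 / V2
M2 = 4.93 * 123 / 488
M2 = 606.39 / 488
M2 = 1.24260246 mol/L, rounded to 4 dp:

1.2426 mol/L


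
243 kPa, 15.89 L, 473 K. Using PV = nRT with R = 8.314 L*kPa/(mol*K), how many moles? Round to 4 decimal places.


PV = nRT, solve for n = PV / (RT).
PV = 243 * 15.89 = 3861.27
RT = 8.314 * 473 = 3932.522
n = 3861.27 / 3932.522
n = 0.98188135 mol, rounded to 4 dp:

0.9819 mol


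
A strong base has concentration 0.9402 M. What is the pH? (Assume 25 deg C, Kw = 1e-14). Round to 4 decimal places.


A strong base dissociates completely, so [OH-] equals the given concentration.
pOH = -log10([OH-]) = -log10(0.9402) = 0.02678
pH = 14 - pOH = 14 - 0.02678
pH = 13.97322, rounded to 4 dp:

13.9732


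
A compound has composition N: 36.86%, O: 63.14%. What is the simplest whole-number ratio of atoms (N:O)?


Assume 100 g of compound, divide each mass% by atomic mass to get moles, then normalize by the smallest to get a raw atom ratio.
Moles per 100 g: N: 36.86/14.007 = 2.6315, O: 63.14/15.999 = 3.9465
Raw ratio (divide by min = 2.6315): N: 1.0, O: 1.5
Multiply by 2 to clear fractions: N: 2.0 ~= 2, O: 2.999 ~= 3
Reduce by GCD to get the simplest whole-number ratio:

2:3


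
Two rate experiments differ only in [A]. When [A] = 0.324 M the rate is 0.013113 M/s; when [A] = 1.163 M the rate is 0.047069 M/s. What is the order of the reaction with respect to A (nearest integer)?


Rate is proportional to [A]^n, so rate2/rate1 = ([A]2/[A]1)^n. Take logs to solve for n.
rate2/rate1 = 0.047069 / 0.013113 = 3.5895
[A]2/[A]1 = 1.163 / 0.324 = 3.5895
n = ln(3.5895) / ln(3.5895) = 1.0
Nearest integer order:

1


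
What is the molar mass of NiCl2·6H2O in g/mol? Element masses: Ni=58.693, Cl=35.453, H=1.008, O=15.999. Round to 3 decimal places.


M = sum(count * atomic_mass) over atoms.
M = 1*58.693 + 2*35.453 + 12*1.008 + 6*15.999
M = 58.693 + 70.906 + 12.096 + 95.994
M = 237.689 g/mol, rounded to 3 dp:

237.689 g/mol


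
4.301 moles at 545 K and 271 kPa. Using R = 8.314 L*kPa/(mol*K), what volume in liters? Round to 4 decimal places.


PV = nRT, solve for V = nRT / P.
nRT = 4.301 * 8.314 * 545 = 19488.3901
V = 19488.3901 / 271
V = 71.9128786 L, rounded to 4 dp:

71.9129 L


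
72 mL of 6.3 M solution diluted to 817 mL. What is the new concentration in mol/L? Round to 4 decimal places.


Dilution: M1*V1 = M2*V2, solve for M2.
M2 = M1*V1 / V2
M2 = 6.3 * 72 / 817
M2 = 453.6 / 817
M2 = 0.55520196 mol/L, rounded to 4 dp:

0.5552 mol/L


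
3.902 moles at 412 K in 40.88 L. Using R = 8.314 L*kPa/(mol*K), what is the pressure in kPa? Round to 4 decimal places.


PV = nRT, solve for P = nRT / V.
nRT = 3.902 * 8.314 * 412 = 13365.7859
P = 13365.7859 / 40.88
P = 326.95170988 kPa, rounded to 4 dp:

326.9517 kPa


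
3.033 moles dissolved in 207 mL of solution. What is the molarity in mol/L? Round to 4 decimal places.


Convert volume to liters: V_L = V_mL / 1000.
V_L = 207 / 1000 = 0.207 L
M = n / V_L = 3.033 / 0.207
M = 14.65217391 mol/L, rounded to 4 dp:

14.6522 mol/L


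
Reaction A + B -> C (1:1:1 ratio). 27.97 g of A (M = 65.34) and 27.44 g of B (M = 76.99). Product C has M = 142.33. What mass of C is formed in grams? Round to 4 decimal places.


Find moles of each reactant; the smaller value is the limiting reagent in a 1:1:1 reaction, so moles_C equals moles of the limiter.
n_A = mass_A / M_A = 27.97 / 65.34 = 0.428069 mol
n_B = mass_B / M_B = 27.44 / 76.99 = 0.35641 mol
Limiting reagent: B (smaller), n_limiting = 0.35641 mol
mass_C = n_limiting * M_C = 0.35641 * 142.33
mass_C = 50.7278353 g, rounded to 4 dp:

50.7278 g


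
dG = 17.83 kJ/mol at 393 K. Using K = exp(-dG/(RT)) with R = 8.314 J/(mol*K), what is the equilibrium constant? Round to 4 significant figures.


dG is in kJ/mol; multiply by 1000 to match R in J/(mol*K).
RT = 8.314 * 393 = 3267.402 J/mol
exponent = -dG*1000 / (RT) = -(17.83*1000) / 3267.402 = -5.4569349
K = exp(-5.4569349)
K = 0.0042666133, rounded to 4 significant figures:

0.004267


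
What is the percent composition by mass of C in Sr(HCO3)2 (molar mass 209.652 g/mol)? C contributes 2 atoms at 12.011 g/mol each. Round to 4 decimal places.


pct = 100 * (n_elem * M_elem) / M_total
mass_contribution = 2 * 12.011 = 24.022 g/mol
pct = 100 * 24.022 / 209.652
pct = 11.45803522 %, rounded to 4 dp:

11.4580 %


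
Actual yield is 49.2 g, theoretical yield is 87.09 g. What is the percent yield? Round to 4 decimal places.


% yield = 100 * actual / theoretical
% yield = 100 * 49.2 / 87.09
% yield = 56.49328281 %, rounded to 4 dp:

56.4933 %


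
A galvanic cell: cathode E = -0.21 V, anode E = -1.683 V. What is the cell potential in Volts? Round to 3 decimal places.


Standard cell potential: E_cell = E_cathode - E_anode.
E_cell = -0.21 - (-1.683)
E_cell = 1.473 V, rounded to 3 dp:

1.473 V


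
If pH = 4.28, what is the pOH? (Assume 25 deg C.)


At 25 deg C, pH + pOH = 14.
pOH = 14 - pH = 14 - 4.28
pOH = 9.72:

9.72


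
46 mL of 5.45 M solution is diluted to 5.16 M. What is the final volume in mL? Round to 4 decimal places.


Dilution: M1*V1 = M2*V2, solve for V2.
V2 = M1*V1 / M2
V2 = 5.45 * 46 / 5.16
V2 = 250.7 / 5.16
V2 = 48.58527132 mL, rounded to 4 dp:

48.5853 mL


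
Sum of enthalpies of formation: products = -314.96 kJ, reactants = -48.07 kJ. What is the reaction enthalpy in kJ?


dH_rxn = sum(dH_f products) - sum(dH_f reactants)
dH_rxn = -314.96 - (-48.07)
dH_rxn = -266.89 kJ:

-266.89 kJ


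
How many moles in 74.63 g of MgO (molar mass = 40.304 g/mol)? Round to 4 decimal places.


n = mass / M
n = 74.63 / 40.304
n = 1.85167725 mol, rounded to 4 dp:

1.8517 mol


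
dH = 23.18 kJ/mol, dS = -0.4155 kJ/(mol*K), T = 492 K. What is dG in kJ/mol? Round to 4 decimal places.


Gibbs: dG = dH - T*dS (consistent units, dS already in kJ/(mol*K)).
T*dS = 492 * -0.4155 = -204.426
dG = 23.18 - (-204.426)
dG = 227.606 kJ/mol, rounded to 4 dp:

227.6060 kJ/mol


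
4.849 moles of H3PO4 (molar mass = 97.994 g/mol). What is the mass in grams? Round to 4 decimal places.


mass = n * M
mass = 4.849 * 97.994
mass = 475.172906 g, rounded to 4 dp:

475.1729 g


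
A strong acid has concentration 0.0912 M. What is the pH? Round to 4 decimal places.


A strong acid dissociates completely, so [H+] equals the given concentration.
pH = -log10([H+]) = -log10(0.0912)
pH = 1.04000516, rounded to 4 dp:

1.0400


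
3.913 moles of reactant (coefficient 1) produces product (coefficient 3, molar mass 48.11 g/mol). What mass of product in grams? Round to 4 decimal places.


Use the coefficient ratio to convert reactant moles to product moles, then multiply by the product's molar mass.
moles_P = moles_R * (coeff_P / coeff_R) = 3.913 * (3/1) = 11.739
mass_P = moles_P * M_P = 11.739 * 48.11
mass_P = 564.76329 g, rounded to 4 dp:

564.7633 g


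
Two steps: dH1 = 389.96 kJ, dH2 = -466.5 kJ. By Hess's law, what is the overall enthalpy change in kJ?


Hess's law: enthalpy is a state function, so add the step enthalpies.
dH_total = dH1 + dH2 = 389.96 + (-466.5)
dH_total = -76.54 kJ:

-76.54 kJ


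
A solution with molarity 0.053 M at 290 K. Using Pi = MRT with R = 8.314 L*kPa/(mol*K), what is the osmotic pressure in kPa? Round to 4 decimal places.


Osmotic pressure (van't Hoff): Pi = M*R*T.
RT = 8.314 * 290 = 2411.06
Pi = 0.053 * 2411.06
Pi = 127.78618 kPa, rounded to 4 dp:

127.7862 kPa
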